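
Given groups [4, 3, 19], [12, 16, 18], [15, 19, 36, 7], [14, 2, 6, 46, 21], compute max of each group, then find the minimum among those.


Find max of each group:
  Group 1: [4, 3, 19] -> max = 19
  Group 2: [12, 16, 18] -> max = 18
  Group 3: [15, 19, 36, 7] -> max = 36
  Group 4: [14, 2, 6, 46, 21] -> max = 46
Maxes: [19, 18, 36, 46]
Minimum of maxes = 18
Final answer: 18


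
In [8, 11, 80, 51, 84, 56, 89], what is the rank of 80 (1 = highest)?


Sort descending: [89, 84, 80, 56, 51, 11, 8]
Find 80 in the sorted list.
80 is at position 3.
Final answer: 3


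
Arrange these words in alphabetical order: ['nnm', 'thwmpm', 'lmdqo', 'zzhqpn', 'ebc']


Compare strings character by character (the first differing letter decides):
  'ebc' < 'lmdqo' since 'e' < 'l' at position 1
  'lmdqo' < 'nnm' since 'l' < 'n' at position 1
  'nnm' < 'thwmpm' since 'n' < 't' at position 1
  'thwmpm' < 'zzhqpn' since 't' < 'z' at position 1
Chaining these comparisons gives the alphabetical order.
Final answer: ['ebc', 'lmdqo', 'nnm', 'thwmpm', 'zzhqpn']


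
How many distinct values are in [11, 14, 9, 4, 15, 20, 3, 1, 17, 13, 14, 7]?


List all unique values:
Distinct values: [1, 3, 4, 7, 9, 11, 13, 14, 15, 17, 20]
Count = 11
Final answer: 11


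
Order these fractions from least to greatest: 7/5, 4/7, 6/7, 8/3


Convert to decimal for comparison:
  7/5 = 1.4
  4/7 = 0.5714
  6/7 = 0.8571
  8/3 = 2.6667
Decimals in increasing order: 0.5714 < 0.8571 < 1.4 < 2.6667
Writing each back as its fraction gives the sorted order.
Final answer: 4/7, 6/7, 7/5, 8/3


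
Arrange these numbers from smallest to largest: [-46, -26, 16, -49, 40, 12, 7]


Original list: [-46, -26, 16, -49, 40, 12, 7]
Repeatedly take the smallest remaining element:
  Remaining [-46, -26, 16, -49, 40, 12, 7] -> smallest is -49
  Remaining [-46, -26, 16, 40, 12, 7] -> smallest is -46
  Remaining [-26, 16, 40, 12, 7] -> smallest is -26
  Remaining [16, 40, 12, 7] -> smallest is 7
  Remaining [16, 40, 12] -> smallest is 12
  Remaining [16, 40] -> smallest is 16
  Remaining [40] -> smallest is 40
Collecting the picks in order gives the sorted list.
Final answer: [-49, -46, -26, 7, 12, 16, 40]


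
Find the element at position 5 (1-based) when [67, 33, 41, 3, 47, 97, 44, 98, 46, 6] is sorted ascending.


Sort ascending: [3, 6, 33, 41, 44, 46, 47, 67, 97, 98]
The 5th element (1-indexed) is at index 4.
Value = 44
Final answer: 44


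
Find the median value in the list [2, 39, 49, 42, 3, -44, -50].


First, sort the list: [-50, -44, 2, 3, 39, 42, 49]
The list has 7 elements (odd count).
The middle index is 3 (0-based), and the element there is 3.
Final answer: 3


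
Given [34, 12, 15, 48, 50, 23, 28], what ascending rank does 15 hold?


Sort ascending: [12, 15, 23, 28, 34, 48, 50]
Find 15 in the sorted list.
15 is at position 2 (1-indexed).
Final answer: 2


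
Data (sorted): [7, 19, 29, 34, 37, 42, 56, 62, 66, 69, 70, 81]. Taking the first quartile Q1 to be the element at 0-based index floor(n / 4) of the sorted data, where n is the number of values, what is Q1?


The list has n = 12 elements.
Q1 index = floor(12 / 4) = floor(3) = 3
Counting from index 0 in the sorted data, the element at index 3 is 34.
Final answer: 34


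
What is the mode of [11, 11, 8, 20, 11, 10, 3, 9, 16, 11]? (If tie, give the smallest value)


Count the frequency of each value:
  3 appears 1 time(s)
  8 appears 1 time(s)
  9 appears 1 time(s)
  10 appears 1 time(s)
  11 appears 4 time(s)
  16 appears 1 time(s)
  20 appears 1 time(s)
Maximum frequency is 4.
Only 11 reaches that frequency, so it is the mode.
Final answer: 11


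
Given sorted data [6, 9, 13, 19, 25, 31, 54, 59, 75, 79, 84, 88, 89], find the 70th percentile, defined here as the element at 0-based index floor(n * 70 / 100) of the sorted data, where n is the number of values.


The dataset has n = 13 elements.
Index = floor(13 * 70 / 100) = floor(910 / 100) = floor(9.1) = 9
Counting from index 0 in the sorted data, the element at index 9 is 79.
Final answer: 79


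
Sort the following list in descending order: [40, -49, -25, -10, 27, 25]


Original list: [40, -49, -25, -10, 27, 25]
Repeatedly take the largest remaining element:
  Remaining [40, -49, -25, -10, 27, 25] -> largest is 40
  Remaining [-49, -25, -10, 27, 25] -> largest is 27
  Remaining [-49, -25, -10, 25] -> largest is 25
  Remaining [-49, -25, -10] -> largest is -10
  Remaining [-49, -25] -> largest is -25
  Remaining [-49] -> largest is -49
Collecting the picks in order gives the descending list.
Final answer: [40, 27, 25, -10, -25, -49]


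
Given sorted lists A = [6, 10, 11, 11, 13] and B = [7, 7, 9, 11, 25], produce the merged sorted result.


List A: [6, 10, 11, 11, 13]
List B: [7, 7, 9, 11, 25]
Repeatedly compare the front elements and take the smaller:
  6 vs 7 -> take 6
  10 vs 7 -> take 7
  10 vs 7 -> take 7
  10 vs 9 -> take 9
  10 vs 11 -> take 10
  11 vs 11 -> take 11
  11 vs 11 -> take 11
  13 vs 11 -> take 11
  13 vs 25 -> take 13
  A is exhausted; append the rest of B: [25]
Final answer: [6, 7, 7, 9, 10, 11, 11, 11, 13, 25]


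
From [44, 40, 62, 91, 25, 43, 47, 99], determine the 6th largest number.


Sort descending: [99, 91, 62, 47, 44, 43, 40, 25]
The 6th element (1-indexed) is at index 5.
Value = 43
Final answer: 43


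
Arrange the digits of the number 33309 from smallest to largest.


The number 33309 has digits: 3, 3, 3, 0, 9
Sorted: 0, 3, 3, 3, 9
Joining the sorted digits gives the result.
Final answer: 03339


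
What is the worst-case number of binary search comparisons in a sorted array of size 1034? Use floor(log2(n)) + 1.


Binary search halves the search space each step.
Maximum comparisons = floor(log2(1034)) + 1
log2(1034) = 10.014
floor(log2(1034)) = 10, so 10 + 1 = 11
Final answer: 11


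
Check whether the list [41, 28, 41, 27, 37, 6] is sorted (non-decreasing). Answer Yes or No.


Check consecutive pairs:
  41 <= 28? False
  28 <= 41? True
  41 <= 27? False
  27 <= 37? True
  37 <= 6? False
3 consecutive pair(s) are out of order, so the list is not sorted.
Final answer: No


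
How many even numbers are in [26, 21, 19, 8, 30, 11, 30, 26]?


Check each element:
  26 is even
  21 is odd
  19 is odd
  8 is even
  30 is even
  11 is odd
  30 is even
  26 is even
Evens: [26, 8, 30, 30, 26]
Count of evens = 5
Final answer: 5


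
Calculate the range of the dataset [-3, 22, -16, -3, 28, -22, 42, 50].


Maximum value: 50
Minimum value: -22
Range = 50 - (-22) = 72
Final answer: 72


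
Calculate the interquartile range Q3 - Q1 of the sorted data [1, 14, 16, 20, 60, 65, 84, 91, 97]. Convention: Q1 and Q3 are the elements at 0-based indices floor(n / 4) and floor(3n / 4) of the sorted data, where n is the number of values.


The data has n = 9 elements.
Q1 index = floor(9 / 4) = floor(2.25) = 2; Q3 index = floor(3 * 9 / 4) = floor(6.75) = 6
Q1 = element at index 2 = 16
Q3 = element at index 6 = 84
IQR = 84 - 16 = 68
Final answer: 68


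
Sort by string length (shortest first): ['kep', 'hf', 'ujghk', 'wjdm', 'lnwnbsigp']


Compute lengths:
  'kep' has length 3
  'hf' has length 2
  'ujghk' has length 5
  'wjdm' has length 4
  'lnwnbsigp' has length 9
Lengths in increasing order: 2 < 3 < 4 < 5 < 9
Listing the words in that order gives the answer.
Final answer: ['hf', 'kep', 'wjdm', 'ujghk', 'lnwnbsigp']


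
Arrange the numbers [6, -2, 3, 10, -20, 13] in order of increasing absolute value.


Compute absolute values:
  |6| = 6
  |-2| = 2
  |3| = 3
  |10| = 10
  |-20| = 20
  |13| = 13
Absolute values in increasing order: 2 < 3 < 6 < 10 < 13 < 20
Listing the original numbers in that order gives the answer.
Final answer: [-2, 3, 6, 10, 13, -20]


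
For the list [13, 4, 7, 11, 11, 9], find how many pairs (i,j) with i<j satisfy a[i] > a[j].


For each element, count the later elements that are smaller than it:
  13 (index 0): smaller elements after it = [4, 7, 11, 11, 9] -> 5
  4 (index 1): smaller elements after it = [] -> 0
  7 (index 2): smaller elements after it = [] -> 0
  11 (index 3): smaller elements after it = [9] -> 1
  11 (index 4): smaller elements after it = [9] -> 1
Total inversions = 5 + 0 + 0 + 1 + 1 = 7
Final answer: 7


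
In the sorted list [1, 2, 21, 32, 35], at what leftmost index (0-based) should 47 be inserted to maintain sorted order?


List is sorted: [1, 2, 21, 32, 35]
We need the leftmost position where 47 can be inserted, i.e. the first index whose element is >= 47 (or the end of the list if none is).
Binary search with low=0, high=5 (0-based indices):
  low=0, high=5, mid=2: a[2]=21 < 47, so low = 3
  low=3, high=5, mid=4: a[4]=35 < 47, so low = 5
Now low = high = 5, so the insertion index is 5.
Final answer: 5


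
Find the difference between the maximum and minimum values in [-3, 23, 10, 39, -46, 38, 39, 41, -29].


Maximum value: 41
Minimum value: -46
Range = 41 - (-46) = 87
Final answer: 87


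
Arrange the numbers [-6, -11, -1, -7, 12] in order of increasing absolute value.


Compute absolute values:
  |-6| = 6
  |-11| = 11
  |-1| = 1
  |-7| = 7
  |12| = 12
Absolute values in increasing order: 1 < 6 < 7 < 11 < 12
Listing the original numbers in that order gives the answer.
Final answer: [-1, -6, -7, -11, 12]


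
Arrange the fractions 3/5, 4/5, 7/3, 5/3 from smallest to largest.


Convert to decimal for comparison:
  3/5 = 0.6
  4/5 = 0.8
  7/3 = 2.3333
  5/3 = 1.6667
Decimals in increasing order: 0.6 < 0.8 < 1.6667 < 2.3333
Writing each back as its fraction gives the sorted order.
Final answer: 3/5, 4/5, 5/3, 7/3


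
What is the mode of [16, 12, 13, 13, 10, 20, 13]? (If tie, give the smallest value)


Count the frequency of each value:
  10 appears 1 time(s)
  12 appears 1 time(s)
  13 appears 3 time(s)
  16 appears 1 time(s)
  20 appears 1 time(s)
Maximum frequency is 3.
Only 13 reaches that frequency, so it is the mode.
Final answer: 13


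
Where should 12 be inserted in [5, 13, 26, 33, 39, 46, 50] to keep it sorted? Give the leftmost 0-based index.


List is sorted: [5, 13, 26, 33, 39, 46, 50]
We need the leftmost position where 12 can be inserted, i.e. the first index whose element is >= 12 (or the end of the list if none is).
Binary search with low=0, high=7 (0-based indices):
  low=0, high=7, mid=3: a[3]=33 >= 12, so high = 3
  low=0, high=3, mid=1: a[1]=13 >= 12, so high = 1
  low=0, high=1, mid=0: a[0]=5 < 12, so low = 1
Now low = high = 1, so the insertion index is 1.
Final answer: 1


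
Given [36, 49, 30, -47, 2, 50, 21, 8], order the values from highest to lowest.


Original list: [36, 49, 30, -47, 2, 50, 21, 8]
Repeatedly take the largest remaining element:
  Remaining [36, 49, 30, -47, 2, 50, 21, 8] -> largest is 50
  Remaining [36, 49, 30, -47, 2, 21, 8] -> largest is 49
  Remaining [36, 30, -47, 2, 21, 8] -> largest is 36
  Remaining [30, -47, 2, 21, 8] -> largest is 30
  Remaining [-47, 2, 21, 8] -> largest is 21
  Remaining [-47, 2, 8] -> largest is 8
  Remaining [-47, 2] -> largest is 2
  Remaining [-47] -> largest is -47
Collecting the picks in order gives the descending list.
Final answer: [50, 49, 36, 30, 21, 8, 2, -47]


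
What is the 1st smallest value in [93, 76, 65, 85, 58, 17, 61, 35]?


Sort ascending: [17, 35, 58, 61, 65, 76, 85, 93]
The 1st element (1-indexed) is at index 0.
Value = 17
Final answer: 17


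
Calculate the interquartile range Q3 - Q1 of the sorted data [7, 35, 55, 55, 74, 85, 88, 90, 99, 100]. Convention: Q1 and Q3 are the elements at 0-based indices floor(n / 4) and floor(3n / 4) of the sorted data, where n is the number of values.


The data has n = 10 elements.
Q1 index = floor(10 / 4) = floor(2.5) = 2; Q3 index = floor(3 * 10 / 4) = floor(7.5) = 7
Q1 = element at index 2 = 55
Q3 = element at index 7 = 90
IQR = 90 - 55 = 35
Final answer: 35


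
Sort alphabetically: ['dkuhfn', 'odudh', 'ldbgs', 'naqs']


Compare strings character by character (the first differing letter decides):
  'dkuhfn' < 'ldbgs' since 'd' < 'l' at position 1
  'ldbgs' < 'naqs' since 'l' < 'n' at position 1
  'naqs' < 'odudh' since 'n' < 'o' at position 1
Chaining these comparisons gives the alphabetical order.
Final answer: ['dkuhfn', 'ldbgs', 'naqs', 'odudh']


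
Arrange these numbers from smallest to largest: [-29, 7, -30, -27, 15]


Original list: [-29, 7, -30, -27, 15]
Repeatedly take the smallest remaining element:
  Remaining [-29, 7, -30, -27, 15] -> smallest is -30
  Remaining [-29, 7, -27, 15] -> smallest is -29
  Remaining [7, -27, 15] -> smallest is -27
  Remaining [7, 15] -> smallest is 7
  Remaining [15] -> smallest is 15
Collecting the picks in order gives the sorted list.
Final answer: [-30, -29, -27, 7, 15]


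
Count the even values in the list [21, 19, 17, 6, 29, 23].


Check each element:
  21 is odd
  19 is odd
  17 is odd
  6 is even
  29 is odd
  23 is odd
Evens: [6]
Count of evens = 1
Final answer: 1


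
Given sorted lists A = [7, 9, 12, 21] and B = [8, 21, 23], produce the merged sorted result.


List A: [7, 9, 12, 21]
List B: [8, 21, 23]
Repeatedly compare the front elements and take the smaller:
  7 vs 8 -> take 7
  9 vs 8 -> take 8
  9 vs 21 -> take 9
  12 vs 21 -> take 12
  21 vs 21 -> take 21
  A is exhausted; append the rest of B: [21, 23]
Final answer: [7, 8, 9, 12, 21, 21, 23]


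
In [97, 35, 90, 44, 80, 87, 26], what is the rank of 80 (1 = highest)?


Sort descending: [97, 90, 87, 80, 44, 35, 26]
Find 80 in the sorted list.
80 is at position 4.
Final answer: 4


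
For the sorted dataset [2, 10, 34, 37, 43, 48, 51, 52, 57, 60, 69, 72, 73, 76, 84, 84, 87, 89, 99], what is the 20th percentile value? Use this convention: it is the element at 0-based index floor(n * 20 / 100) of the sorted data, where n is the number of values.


The dataset has n = 19 elements.
Index = floor(19 * 20 / 100) = floor(380 / 100) = floor(3.8) = 3
Counting from index 0 in the sorted data, the element at index 3 is 37.
Final answer: 37


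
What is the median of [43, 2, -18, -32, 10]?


First, sort the list: [-32, -18, 2, 10, 43]
The list has 5 elements (odd count).
The middle index is 2 (0-based), and the element there is 2.
Final answer: 2


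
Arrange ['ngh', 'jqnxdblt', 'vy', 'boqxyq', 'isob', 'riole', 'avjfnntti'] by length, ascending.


Compute lengths:
  'ngh' has length 3
  'jqnxdblt' has length 8
  'vy' has length 2
  'boqxyq' has length 6
  'isob' has length 4
  'riole' has length 5
  'avjfnntti' has length 9
Lengths in increasing order: 2 < 3 < 4 < 5 < 6 < 8 < 9
Listing the words in that order gives the answer.
Final answer: ['vy', 'ngh', 'isob', 'riole', 'boqxyq', 'jqnxdblt', 'avjfnntti']


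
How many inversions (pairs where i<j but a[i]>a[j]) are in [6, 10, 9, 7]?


For each element, count the later elements that are smaller than it:
  6 (index 0): smaller elements after it = [] -> 0
  10 (index 1): smaller elements after it = [9, 7] -> 2
  9 (index 2): smaller elements after it = [7] -> 1
Total inversions = 0 + 2 + 1 = 3
Final answer: 3


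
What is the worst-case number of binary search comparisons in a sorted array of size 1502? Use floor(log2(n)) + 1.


Binary search halves the search space each step.
Maximum comparisons = floor(log2(1502)) + 1
log2(1502) = 10.5527
floor(log2(1502)) = 10, so 10 + 1 = 11
Final answer: 11


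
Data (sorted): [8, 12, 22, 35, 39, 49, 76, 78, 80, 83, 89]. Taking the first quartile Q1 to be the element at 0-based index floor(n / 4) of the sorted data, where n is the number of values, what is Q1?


The list has n = 11 elements.
Q1 index = floor(11 / 4) = floor(2.75) = 2
Counting from index 0 in the sorted data, the element at index 2 is 22.
Final answer: 22


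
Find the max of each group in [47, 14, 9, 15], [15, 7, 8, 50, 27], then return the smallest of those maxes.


Find max of each group:
  Group 1: [47, 14, 9, 15] -> max = 47
  Group 2: [15, 7, 8, 50, 27] -> max = 50
Maxes: [47, 50]
Minimum of maxes = 47
Final answer: 47


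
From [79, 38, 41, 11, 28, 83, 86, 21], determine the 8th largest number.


Sort descending: [86, 83, 79, 41, 38, 28, 21, 11]
The 8th element (1-indexed) is at index 7.
Value = 11
Final answer: 11


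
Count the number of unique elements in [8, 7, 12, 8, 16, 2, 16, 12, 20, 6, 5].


List all unique values:
Distinct values: [2, 5, 6, 7, 8, 12, 16, 20]
Count = 8
Final answer: 8


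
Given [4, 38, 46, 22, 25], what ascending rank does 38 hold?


Sort ascending: [4, 22, 25, 38, 46]
Find 38 in the sorted list.
38 is at position 4 (1-indexed).
Final answer: 4


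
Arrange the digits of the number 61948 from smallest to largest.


The number 61948 has digits: 6, 1, 9, 4, 8
Sorted: 1, 4, 6, 8, 9
Joining the sorted digits gives the result.
Final answer: 14689


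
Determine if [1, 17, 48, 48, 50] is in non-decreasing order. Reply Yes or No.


Check consecutive pairs:
  1 <= 17? True
  17 <= 48? True
  48 <= 48? True
  48 <= 50? True
Every consecutive pair is in order, so the list is non-decreasing.
Final answer: Yes


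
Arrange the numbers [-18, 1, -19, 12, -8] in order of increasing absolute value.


Compute absolute values:
  |-18| = 18
  |1| = 1
  |-19| = 19
  |12| = 12
  |-8| = 8
Absolute values in increasing order: 1 < 8 < 12 < 18 < 19
Listing the original numbers in that order gives the answer.
Final answer: [1, -8, 12, -18, -19]


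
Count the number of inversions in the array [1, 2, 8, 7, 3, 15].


For each element, count the later elements that are smaller than it:
  1 (index 0): smaller elements after it = [] -> 0
  2 (index 1): smaller elements after it = [] -> 0
  8 (index 2): smaller elements after it = [7, 3] -> 2
  7 (index 3): smaller elements after it = [3] -> 1
  3 (index 4): smaller elements after it = [] -> 0
Total inversions = 0 + 0 + 2 + 1 + 0 = 3
Final answer: 3


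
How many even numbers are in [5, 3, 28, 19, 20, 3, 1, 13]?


Check each element:
  5 is odd
  3 is odd
  28 is even
  19 is odd
  20 is even
  3 is odd
  1 is odd
  13 is odd
Evens: [28, 20]
Count of evens = 2
Final answer: 2


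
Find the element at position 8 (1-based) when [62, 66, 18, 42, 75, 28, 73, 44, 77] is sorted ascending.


Sort ascending: [18, 28, 42, 44, 62, 66, 73, 75, 77]
The 8th element (1-indexed) is at index 7.
Value = 75
Final answer: 75


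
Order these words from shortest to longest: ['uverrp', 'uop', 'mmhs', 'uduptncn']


Compute lengths:
  'uverrp' has length 6
  'uop' has length 3
  'mmhs' has length 4
  'uduptncn' has length 8
Lengths in increasing order: 3 < 4 < 6 < 8
Listing the words in that order gives the answer.
Final answer: ['uop', 'mmhs', 'uverrp', 'uduptncn']


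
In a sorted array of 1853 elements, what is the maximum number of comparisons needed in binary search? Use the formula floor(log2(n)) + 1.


Binary search halves the search space each step.
Maximum comparisons = floor(log2(1853)) + 1
log2(1853) = 10.8556
floor(log2(1853)) = 10, so 10 + 1 = 11
Final answer: 11


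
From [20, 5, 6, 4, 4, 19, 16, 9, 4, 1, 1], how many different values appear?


List all unique values:
Distinct values: [1, 4, 5, 6, 9, 16, 19, 20]
Count = 8
Final answer: 8


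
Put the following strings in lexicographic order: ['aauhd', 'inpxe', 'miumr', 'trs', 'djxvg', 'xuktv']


Compare strings character by character (the first differing letter decides):
  'aauhd' < 'djxvg' since 'a' < 'd' at position 1
  'djxvg' < 'inpxe' since 'd' < 'i' at position 1
  'inpxe' < 'miumr' since 'i' < 'm' at position 1
  'miumr' < 'trs' since 'm' < 't' at position 1
  'trs' < 'xuktv' since 't' < 'x' at position 1
Chaining these comparisons gives the alphabetical order.
Final answer: ['aauhd', 'djxvg', 'inpxe', 'miumr', 'trs', 'xuktv']


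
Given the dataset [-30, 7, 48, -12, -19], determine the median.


First, sort the list: [-30, -19, -12, 7, 48]
The list has 5 elements (odd count).
The middle index is 2 (0-based), and the element there is -12.
Final answer: -12


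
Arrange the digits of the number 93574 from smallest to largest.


The number 93574 has digits: 9, 3, 5, 7, 4
Sorted: 3, 4, 5, 7, 9
Joining the sorted digits gives the result.
Final answer: 34579


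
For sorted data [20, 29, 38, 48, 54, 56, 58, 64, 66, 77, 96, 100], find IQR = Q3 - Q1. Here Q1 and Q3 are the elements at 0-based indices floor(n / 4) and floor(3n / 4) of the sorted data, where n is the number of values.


The data has n = 12 elements.
Q1 index = floor(12 / 4) = floor(3) = 3; Q3 index = floor(3 * 12 / 4) = floor(9) = 9
Q1 = element at index 3 = 48
Q3 = element at index 9 = 77
IQR = 77 - 48 = 29
Final answer: 29


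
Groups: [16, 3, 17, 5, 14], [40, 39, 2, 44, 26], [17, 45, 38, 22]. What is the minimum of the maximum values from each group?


Find max of each group:
  Group 1: [16, 3, 17, 5, 14] -> max = 17
  Group 2: [40, 39, 2, 44, 26] -> max = 44
  Group 3: [17, 45, 38, 22] -> max = 45
Maxes: [17, 44, 45]
Minimum of maxes = 17
Final answer: 17


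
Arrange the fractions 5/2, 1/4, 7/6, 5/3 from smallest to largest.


Convert to decimal for comparison:
  5/2 = 2.5
  1/4 = 0.25
  7/6 = 1.1667
  5/3 = 1.6667
Decimals in increasing order: 0.25 < 1.1667 < 1.6667 < 2.5
Writing each back as its fraction gives the sorted order.
Final answer: 1/4, 7/6, 5/3, 5/2


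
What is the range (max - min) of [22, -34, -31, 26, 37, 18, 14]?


Maximum value: 37
Minimum value: -34
Range = 37 - (-34) = 71
Final answer: 71


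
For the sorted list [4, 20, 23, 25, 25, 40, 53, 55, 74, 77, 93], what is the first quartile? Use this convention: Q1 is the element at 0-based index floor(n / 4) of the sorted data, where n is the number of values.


The list has n = 11 elements.
Q1 index = floor(11 / 4) = floor(2.75) = 2
Counting from index 0 in the sorted data, the element at index 2 is 23.
Final answer: 23


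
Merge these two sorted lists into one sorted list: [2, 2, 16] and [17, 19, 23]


List A: [2, 2, 16]
List B: [17, 19, 23]
Repeatedly compare the front elements and take the smaller:
  2 vs 17 -> take 2
  2 vs 17 -> take 2
  16 vs 17 -> take 16
  A is exhausted; append the rest of B: [17, 19, 23]
Final answer: [2, 2, 16, 17, 19, 23]


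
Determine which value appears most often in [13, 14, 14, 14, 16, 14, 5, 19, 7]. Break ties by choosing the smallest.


Count the frequency of each value:
  5 appears 1 time(s)
  7 appears 1 time(s)
  13 appears 1 time(s)
  14 appears 4 time(s)
  16 appears 1 time(s)
  19 appears 1 time(s)
Maximum frequency is 4.
Only 14 reaches that frequency, so it is the mode.
Final answer: 14


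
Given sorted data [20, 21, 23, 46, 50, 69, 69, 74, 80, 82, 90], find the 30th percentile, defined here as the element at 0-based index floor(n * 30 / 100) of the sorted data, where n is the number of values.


The dataset has n = 11 elements.
Index = floor(11 * 30 / 100) = floor(330 / 100) = floor(3.3) = 3
Counting from index 0 in the sorted data, the element at index 3 is 46.
Final answer: 46


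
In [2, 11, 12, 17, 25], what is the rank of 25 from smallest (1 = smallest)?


Sort ascending: [2, 11, 12, 17, 25]
Find 25 in the sorted list.
25 is at position 5 (1-indexed).
Final answer: 5


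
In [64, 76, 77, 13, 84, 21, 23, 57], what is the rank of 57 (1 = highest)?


Sort descending: [84, 77, 76, 64, 57, 23, 21, 13]
Find 57 in the sorted list.
57 is at position 5.
Final answer: 5


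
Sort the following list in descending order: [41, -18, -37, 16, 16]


Original list: [41, -18, -37, 16, 16]
Repeatedly take the largest remaining element:
  Remaining [41, -18, -37, 16, 16] -> largest is 41
  Remaining [-18, -37, 16, 16] -> largest is 16
  Remaining [-18, -37, 16] -> largest is 16
  Remaining [-18, -37] -> largest is -18
  Remaining [-37] -> largest is -37
Collecting the picks in order gives the descending list.
Final answer: [41, 16, 16, -18, -37]


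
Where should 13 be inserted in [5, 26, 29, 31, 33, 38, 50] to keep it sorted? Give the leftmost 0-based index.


List is sorted: [5, 26, 29, 31, 33, 38, 50]
We need the leftmost position where 13 can be inserted, i.e. the first index whose element is >= 13 (or the end of the list if none is).
Binary search with low=0, high=7 (0-based indices):
  low=0, high=7, mid=3: a[3]=31 >= 13, so high = 3
  low=0, high=3, mid=1: a[1]=26 >= 13, so high = 1
  low=0, high=1, mid=0: a[0]=5 < 13, so low = 1
Now low = high = 1, so the insertion index is 1.
Final answer: 1


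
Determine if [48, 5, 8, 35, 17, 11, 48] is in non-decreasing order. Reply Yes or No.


Check consecutive pairs:
  48 <= 5? False
  5 <= 8? True
  8 <= 35? True
  35 <= 17? False
  17 <= 11? False
  11 <= 48? True
3 consecutive pair(s) are out of order, so the list is not sorted.
Final answer: No


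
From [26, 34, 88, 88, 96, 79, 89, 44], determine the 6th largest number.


Sort descending: [96, 89, 88, 88, 79, 44, 34, 26]
The 6th element (1-indexed) is at index 5.
Value = 44
Final answer: 44


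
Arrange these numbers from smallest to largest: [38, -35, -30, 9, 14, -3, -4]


Original list: [38, -35, -30, 9, 14, -3, -4]
Repeatedly take the smallest remaining element:
  Remaining [38, -35, -30, 9, 14, -3, -4] -> smallest is -35
  Remaining [38, -30, 9, 14, -3, -4] -> smallest is -30
  Remaining [38, 9, 14, -3, -4] -> smallest is -4
  Remaining [38, 9, 14, -3] -> smallest is -3
  Remaining [38, 9, 14] -> smallest is 9
  Remaining [38, 14] -> smallest is 14
  Remaining [38] -> smallest is 38
Collecting the picks in order gives the sorted list.
Final answer: [-35, -30, -4, -3, 9, 14, 38]


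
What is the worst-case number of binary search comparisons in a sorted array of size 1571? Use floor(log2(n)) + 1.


Binary search halves the search space each step.
Maximum comparisons = floor(log2(1571)) + 1
log2(1571) = 10.6175
floor(log2(1571)) = 10, so 10 + 1 = 11
Final answer: 11


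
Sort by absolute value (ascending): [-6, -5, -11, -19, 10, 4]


Compute absolute values:
  |-6| = 6
  |-5| = 5
  |-11| = 11
  |-19| = 19
  |10| = 10
  |4| = 4
Absolute values in increasing order: 4 < 5 < 6 < 10 < 11 < 19
Listing the original numbers in that order gives the answer.
Final answer: [4, -5, -6, 10, -11, -19]


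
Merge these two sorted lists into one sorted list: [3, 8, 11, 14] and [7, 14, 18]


List A: [3, 8, 11, 14]
List B: [7, 14, 18]
Repeatedly compare the front elements and take the smaller:
  3 vs 7 -> take 3
  8 vs 7 -> take 7
  8 vs 14 -> take 8
  11 vs 14 -> take 11
  14 vs 14 -> take 14
  A is exhausted; append the rest of B: [14, 18]
Final answer: [3, 7, 8, 11, 14, 14, 18]


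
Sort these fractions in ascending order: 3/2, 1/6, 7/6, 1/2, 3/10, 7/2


Convert to decimal for comparison:
  3/2 = 1.5
  1/6 = 0.1667
  7/6 = 1.1667
  1/2 = 0.5
  3/10 = 0.3
  7/2 = 3.5
Decimals in increasing order: 0.1667 < 0.3 < 0.5 < 1.1667 < 1.5 < 3.5
Writing each back as its fraction gives the sorted order.
Final answer: 1/6, 3/10, 1/2, 7/6, 3/2, 7/2


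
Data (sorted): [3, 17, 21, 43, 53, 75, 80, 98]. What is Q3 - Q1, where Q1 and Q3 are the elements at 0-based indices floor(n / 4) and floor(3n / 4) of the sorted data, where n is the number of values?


The data has n = 8 elements.
Q1 index = floor(8 / 4) = floor(2) = 2; Q3 index = floor(3 * 8 / 4) = floor(6) = 6
Q1 = element at index 2 = 21
Q3 = element at index 6 = 80
IQR = 80 - 21 = 59
Final answer: 59


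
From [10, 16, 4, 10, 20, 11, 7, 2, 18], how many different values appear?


List all unique values:
Distinct values: [2, 4, 7, 10, 11, 16, 18, 20]
Count = 8
Final answer: 8


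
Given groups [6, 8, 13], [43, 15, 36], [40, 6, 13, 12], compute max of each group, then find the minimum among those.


Find max of each group:
  Group 1: [6, 8, 13] -> max = 13
  Group 2: [43, 15, 36] -> max = 43
  Group 3: [40, 6, 13, 12] -> max = 40
Maxes: [13, 43, 40]
Minimum of maxes = 13
Final answer: 13


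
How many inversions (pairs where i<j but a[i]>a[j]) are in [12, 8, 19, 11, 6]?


For each element, count the later elements that are smaller than it:
  12 (index 0): smaller elements after it = [8, 11, 6] -> 3
  8 (index 1): smaller elements after it = [6] -> 1
  19 (index 2): smaller elements after it = [11, 6] -> 2
  11 (index 3): smaller elements after it = [6] -> 1
Total inversions = 3 + 1 + 2 + 1 = 7
Final answer: 7


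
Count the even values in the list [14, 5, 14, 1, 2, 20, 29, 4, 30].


Check each element:
  14 is even
  5 is odd
  14 is even
  1 is odd
  2 is even
  20 is even
  29 is odd
  4 is even
  30 is even
Evens: [14, 14, 2, 20, 4, 30]
Count of evens = 6
Final answer: 6


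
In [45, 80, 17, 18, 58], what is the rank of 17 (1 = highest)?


Sort descending: [80, 58, 45, 18, 17]
Find 17 in the sorted list.
17 is at position 5.
Final answer: 5


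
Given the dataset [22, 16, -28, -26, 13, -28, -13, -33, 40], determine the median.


First, sort the list: [-33, -28, -28, -26, -13, 13, 16, 22, 40]
The list has 9 elements (odd count).
The middle index is 4 (0-based), and the element there is -13.
Final answer: -13


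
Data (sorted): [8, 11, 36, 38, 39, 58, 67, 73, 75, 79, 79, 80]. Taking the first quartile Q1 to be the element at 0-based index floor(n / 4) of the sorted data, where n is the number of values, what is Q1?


The list has n = 12 elements.
Q1 index = floor(12 / 4) = floor(3) = 3
Counting from index 0 in the sorted data, the element at index 3 is 38.
Final answer: 38


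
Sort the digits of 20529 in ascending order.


The number 20529 has digits: 2, 0, 5, 2, 9
Sorted: 0, 2, 2, 5, 9
Joining the sorted digits gives the result.
Final answer: 02259


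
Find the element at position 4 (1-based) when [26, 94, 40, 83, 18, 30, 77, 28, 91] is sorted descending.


Sort descending: [94, 91, 83, 77, 40, 30, 28, 26, 18]
The 4th element (1-indexed) is at index 3.
Value = 77
Final answer: 77


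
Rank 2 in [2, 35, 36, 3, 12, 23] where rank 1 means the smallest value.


Sort ascending: [2, 3, 12, 23, 35, 36]
Find 2 in the sorted list.
2 is at position 1 (1-indexed).
Final answer: 1


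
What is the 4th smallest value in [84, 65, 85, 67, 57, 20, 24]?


Sort ascending: [20, 24, 57, 65, 67, 84, 85]
The 4th element (1-indexed) is at index 3.
Value = 65
Final answer: 65


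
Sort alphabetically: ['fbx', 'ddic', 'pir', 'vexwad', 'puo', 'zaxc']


Compare strings character by character (the first differing letter decides):
  'ddic' < 'fbx' since 'd' < 'f' at position 1
  'fbx' < 'pir' since 'f' < 'p' at position 1
  'pir' < 'puo' since 'i' < 'u' at position 2
  'puo' < 'vexwad' since 'p' < 'v' at position 1
  'vexwad' < 'zaxc' since 'v' < 'z' at position 1
Chaining these comparisons gives the alphabetical order.
Final answer: ['ddic', 'fbx', 'pir', 'puo', 'vexwad', 'zaxc']


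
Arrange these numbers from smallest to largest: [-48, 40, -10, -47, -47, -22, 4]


Original list: [-48, 40, -10, -47, -47, -22, 4]
Repeatedly take the smallest remaining element:
  Remaining [-48, 40, -10, -47, -47, -22, 4] -> smallest is -48
  Remaining [40, -10, -47, -47, -22, 4] -> smallest is -47
  Remaining [40, -10, -47, -22, 4] -> smallest is -47
  Remaining [40, -10, -22, 4] -> smallest is -22
  Remaining [40, -10, 4] -> smallest is -10
  Remaining [40, 4] -> smallest is 4
  Remaining [40] -> smallest is 40
Collecting the picks in order gives the sorted list.
Final answer: [-48, -47, -47, -22, -10, 4, 40]


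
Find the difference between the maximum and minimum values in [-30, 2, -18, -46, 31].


Maximum value: 31
Minimum value: -46
Range = 31 - (-46) = 77
Final answer: 77


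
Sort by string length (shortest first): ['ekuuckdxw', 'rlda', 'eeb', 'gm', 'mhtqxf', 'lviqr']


Compute lengths:
  'ekuuckdxw' has length 9
  'rlda' has length 4
  'eeb' has length 3
  'gm' has length 2
  'mhtqxf' has length 6
  'lviqr' has length 5
Lengths in increasing order: 2 < 3 < 4 < 5 < 6 < 9
Listing the words in that order gives the answer.
Final answer: ['gm', 'eeb', 'rlda', 'lviqr', 'mhtqxf', 'ekuuckdxw']


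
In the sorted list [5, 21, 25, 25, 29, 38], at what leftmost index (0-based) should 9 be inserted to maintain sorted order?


List is sorted: [5, 21, 25, 25, 29, 38]
We need the leftmost position where 9 can be inserted, i.e. the first index whose element is >= 9 (or the end of the list if none is).
Binary search with low=0, high=6 (0-based indices):
  low=0, high=6, mid=3: a[3]=25 >= 9, so high = 3
  low=0, high=3, mid=1: a[1]=21 >= 9, so high = 1
  low=0, high=1, mid=0: a[0]=5 < 9, so low = 1
Now low = high = 1, so the insertion index is 1.
Final answer: 1


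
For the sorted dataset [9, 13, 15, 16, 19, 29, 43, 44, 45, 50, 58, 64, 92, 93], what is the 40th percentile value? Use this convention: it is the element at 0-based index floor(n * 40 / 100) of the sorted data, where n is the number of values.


The dataset has n = 14 elements.
Index = floor(14 * 40 / 100) = floor(560 / 100) = floor(5.6) = 5
Counting from index 0 in the sorted data, the element at index 5 is 29.
Final answer: 29


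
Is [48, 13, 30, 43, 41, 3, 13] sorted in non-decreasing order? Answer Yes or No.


Check consecutive pairs:
  48 <= 13? False
  13 <= 30? True
  30 <= 43? True
  43 <= 41? False
  41 <= 3? False
  3 <= 13? True
3 consecutive pair(s) are out of order, so the list is not sorted.
Final answer: No


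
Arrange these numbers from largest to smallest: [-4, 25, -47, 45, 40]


Original list: [-4, 25, -47, 45, 40]
Repeatedly take the largest remaining element:
  Remaining [-4, 25, -47, 45, 40] -> largest is 45
  Remaining [-4, 25, -47, 40] -> largest is 40
  Remaining [-4, 25, -47] -> largest is 25
  Remaining [-4, -47] -> largest is -4
  Remaining [-47] -> largest is -47
Collecting the picks in order gives the descending list.
Final answer: [45, 40, 25, -4, -47]


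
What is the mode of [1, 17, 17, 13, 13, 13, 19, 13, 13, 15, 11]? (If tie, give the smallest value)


Count the frequency of each value:
  1 appears 1 time(s)
  11 appears 1 time(s)
  13 appears 5 time(s)
  15 appears 1 time(s)
  17 appears 2 time(s)
  19 appears 1 time(s)
Maximum frequency is 5.
Only 13 reaches that frequency, so it is the mode.
Final answer: 13


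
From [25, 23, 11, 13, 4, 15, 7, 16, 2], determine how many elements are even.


Check each element:
  25 is odd
  23 is odd
  11 is odd
  13 is odd
  4 is even
  15 is odd
  7 is odd
  16 is even
  2 is even
Evens: [4, 16, 2]
Count of evens = 3
Final answer: 3


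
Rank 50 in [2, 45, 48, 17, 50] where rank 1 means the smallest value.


Sort ascending: [2, 17, 45, 48, 50]
Find 50 in the sorted list.
50 is at position 5 (1-indexed).
Final answer: 5


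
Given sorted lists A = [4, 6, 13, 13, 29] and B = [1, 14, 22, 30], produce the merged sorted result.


List A: [4, 6, 13, 13, 29]
List B: [1, 14, 22, 30]
Repeatedly compare the front elements and take the smaller:
  4 vs 1 -> take 1
  4 vs 14 -> take 4
  6 vs 14 -> take 6
  13 vs 14 -> take 13
  13 vs 14 -> take 13
  29 vs 14 -> take 14
  29 vs 22 -> take 22
  29 vs 30 -> take 29
  A is exhausted; append the rest of B: [30]
Final answer: [1, 4, 6, 13, 13, 14, 22, 29, 30]


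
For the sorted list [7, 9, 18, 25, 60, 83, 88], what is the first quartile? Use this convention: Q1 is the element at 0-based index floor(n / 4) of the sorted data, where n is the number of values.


The list has n = 7 elements.
Q1 index = floor(7 / 4) = floor(1.75) = 1
Counting from index 0 in the sorted data, the element at index 1 is 9.
Final answer: 9


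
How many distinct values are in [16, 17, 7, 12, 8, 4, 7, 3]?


List all unique values:
Distinct values: [3, 4, 7, 8, 12, 16, 17]
Count = 7
Final answer: 7


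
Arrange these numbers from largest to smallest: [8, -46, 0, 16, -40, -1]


Original list: [8, -46, 0, 16, -40, -1]
Repeatedly take the largest remaining element:
  Remaining [8, -46, 0, 16, -40, -1] -> largest is 16
  Remaining [8, -46, 0, -40, -1] -> largest is 8
  Remaining [-46, 0, -40, -1] -> largest is 0
  Remaining [-46, -40, -1] -> largest is -1
  Remaining [-46, -40] -> largest is -40
  Remaining [-46] -> largest is -46
Collecting the picks in order gives the descending list.
Final answer: [16, 8, 0, -1, -40, -46]


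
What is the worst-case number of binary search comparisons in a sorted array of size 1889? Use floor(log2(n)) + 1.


Binary search halves the search space each step.
Maximum comparisons = floor(log2(1889)) + 1
log2(1889) = 10.8834
floor(log2(1889)) = 10, so 10 + 1 = 11
Final answer: 11


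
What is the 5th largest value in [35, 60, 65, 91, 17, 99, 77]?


Sort descending: [99, 91, 77, 65, 60, 35, 17]
The 5th element (1-indexed) is at index 4.
Value = 60
Final answer: 60


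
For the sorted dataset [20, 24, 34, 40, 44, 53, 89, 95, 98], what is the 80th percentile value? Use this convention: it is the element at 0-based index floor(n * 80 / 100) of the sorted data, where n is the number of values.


The dataset has n = 9 elements.
Index = floor(9 * 80 / 100) = floor(720 / 100) = floor(7.2) = 7
Counting from index 0 in the sorted data, the element at index 7 is 95.
Final answer: 95


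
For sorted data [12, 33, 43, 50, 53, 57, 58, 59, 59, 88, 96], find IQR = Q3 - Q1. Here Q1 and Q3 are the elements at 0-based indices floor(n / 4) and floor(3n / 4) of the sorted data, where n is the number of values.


The data has n = 11 elements.
Q1 index = floor(11 / 4) = floor(2.75) = 2; Q3 index = floor(3 * 11 / 4) = floor(8.25) = 8
Q1 = element at index 2 = 43
Q3 = element at index 8 = 59
IQR = 59 - 43 = 16
Final answer: 16


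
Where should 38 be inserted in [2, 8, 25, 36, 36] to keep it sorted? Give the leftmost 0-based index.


List is sorted: [2, 8, 25, 36, 36]
We need the leftmost position where 38 can be inserted, i.e. the first index whose element is >= 38 (or the end of the list if none is).
Binary search with low=0, high=5 (0-based indices):
  low=0, high=5, mid=2: a[2]=25 < 38, so low = 3
  low=3, high=5, mid=4: a[4]=36 < 38, so low = 5
Now low = high = 5, so the insertion index is 5.
Final answer: 5


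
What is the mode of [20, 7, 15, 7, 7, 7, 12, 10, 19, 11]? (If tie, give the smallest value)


Count the frequency of each value:
  7 appears 4 time(s)
  10 appears 1 time(s)
  11 appears 1 time(s)
  12 appears 1 time(s)
  15 appears 1 time(s)
  19 appears 1 time(s)
  20 appears 1 time(s)
Maximum frequency is 4.
Only 7 reaches that frequency, so it is the mode.
Final answer: 7


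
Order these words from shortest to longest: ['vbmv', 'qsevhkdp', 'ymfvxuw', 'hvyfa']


Compute lengths:
  'vbmv' has length 4
  'qsevhkdp' has length 8
  'ymfvxuw' has length 7
  'hvyfa' has length 5
Lengths in increasing order: 4 < 5 < 7 < 8
Listing the words in that order gives the answer.
Final answer: ['vbmv', 'hvyfa', 'ymfvxuw', 'qsevhkdp']


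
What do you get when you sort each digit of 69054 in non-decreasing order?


The number 69054 has digits: 6, 9, 0, 5, 4
Sorted: 0, 4, 5, 6, 9
Joining the sorted digits gives the result.
Final answer: 04569


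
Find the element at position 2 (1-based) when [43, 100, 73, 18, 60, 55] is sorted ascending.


Sort ascending: [18, 43, 55, 60, 73, 100]
The 2nd element (1-indexed) is at index 1.
Value = 43
Final answer: 43


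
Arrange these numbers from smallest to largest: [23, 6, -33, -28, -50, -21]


Original list: [23, 6, -33, -28, -50, -21]
Repeatedly take the smallest remaining element:
  Remaining [23, 6, -33, -28, -50, -21] -> smallest is -50
  Remaining [23, 6, -33, -28, -21] -> smallest is -33
  Remaining [23, 6, -28, -21] -> smallest is -28
  Remaining [23, 6, -21] -> smallest is -21
  Remaining [23, 6] -> smallest is 6
  Remaining [23] -> smallest is 23
Collecting the picks in order gives the sorted list.
Final answer: [-50, -33, -28, -21, 6, 23]


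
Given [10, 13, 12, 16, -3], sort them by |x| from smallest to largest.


Compute absolute values:
  |10| = 10
  |13| = 13
  |12| = 12
  |16| = 16
  |-3| = 3
Absolute values in increasing order: 3 < 10 < 12 < 13 < 16
Listing the original numbers in that order gives the answer.
Final answer: [-3, 10, 12, 13, 16]
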